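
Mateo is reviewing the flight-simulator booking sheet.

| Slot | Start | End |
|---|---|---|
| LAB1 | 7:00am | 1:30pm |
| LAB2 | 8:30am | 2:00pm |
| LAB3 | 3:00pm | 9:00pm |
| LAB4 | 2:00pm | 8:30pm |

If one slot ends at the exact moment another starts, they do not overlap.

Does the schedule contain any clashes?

Yes

Sorted by start: LAB1, LAB2, LAB4, LAB3.
LAB2 starts before LAB1 ends → LAB1 and LAB2 overlap.
That's a conflict, so the schedule is not conflict-free.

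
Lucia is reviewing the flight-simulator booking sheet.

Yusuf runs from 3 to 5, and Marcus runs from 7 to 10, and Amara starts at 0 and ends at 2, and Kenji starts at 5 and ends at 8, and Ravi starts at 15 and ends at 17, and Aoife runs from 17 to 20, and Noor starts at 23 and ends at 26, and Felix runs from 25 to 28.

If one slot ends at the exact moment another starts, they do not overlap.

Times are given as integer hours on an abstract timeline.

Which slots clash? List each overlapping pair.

Sorted by start: Amara, Yusuf, Kenji, Marcus, Ravi, Aoife, Noor, Felix.
Yusuf starts after Amara ends — done with Amara.
Kenji starts exactly when Yusuf ends (back-to-back, no overlap) — done with Yusuf.
Marcus starts before Kenji ends → Kenji and Marcus overlap.
Ravi starts after Kenji ends — done with Kenji.
Ravi starts after Marcus ends — done with Marcus.
Aoife starts exactly when Ravi ends (back-to-back, no overlap) — done with Ravi.
Noor starts after Aoife ends — done with Aoife.
Felix starts before Noor ends → Noor and Felix overlap.

Felix & Noor, Kenji & Marcus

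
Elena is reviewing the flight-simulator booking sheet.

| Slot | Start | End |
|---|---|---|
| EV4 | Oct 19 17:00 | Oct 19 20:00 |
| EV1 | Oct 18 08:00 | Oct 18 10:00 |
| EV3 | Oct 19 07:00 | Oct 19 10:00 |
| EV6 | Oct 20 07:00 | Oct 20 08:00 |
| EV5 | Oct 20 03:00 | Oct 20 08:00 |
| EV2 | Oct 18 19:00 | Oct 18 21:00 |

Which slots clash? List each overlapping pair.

Sorted by start: EV1, EV2, EV3, EV4, EV5, EV6.
EV2 starts after EV1 ends; EV1 is clear from here.
EV3 starts after EV2 ends; EV2 is clear from here.
EV4 starts after EV3 ends; EV3 is clear from here.
EV5 starts after EV4 ends; EV4 is clear from here.
EV6 starts before EV5 ends → EV5 and EV6 overlap.

EV5 & EV6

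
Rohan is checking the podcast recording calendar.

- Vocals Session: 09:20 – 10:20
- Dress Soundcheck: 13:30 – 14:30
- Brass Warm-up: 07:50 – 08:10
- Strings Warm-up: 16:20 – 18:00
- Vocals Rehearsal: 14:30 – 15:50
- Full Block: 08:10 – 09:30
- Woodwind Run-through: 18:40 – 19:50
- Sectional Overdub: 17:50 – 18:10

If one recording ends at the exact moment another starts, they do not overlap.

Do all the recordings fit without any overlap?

No

Sorted by start: Brass Warm-up, Full Block, Vocals Session, Dress Soundcheck, Vocals Rehearsal, Strings Warm-up, Sectional Overdub, Woodwind Run-through.
Full Block starts exactly when Brass Warm-up ends (back-to-back, no overlap), so nothing later overlaps Brass Warm-up either.
Vocals Session starts before Full Block ends → Full Block and Vocals Session overlap.
That's a conflict, so the schedule is not conflict-free.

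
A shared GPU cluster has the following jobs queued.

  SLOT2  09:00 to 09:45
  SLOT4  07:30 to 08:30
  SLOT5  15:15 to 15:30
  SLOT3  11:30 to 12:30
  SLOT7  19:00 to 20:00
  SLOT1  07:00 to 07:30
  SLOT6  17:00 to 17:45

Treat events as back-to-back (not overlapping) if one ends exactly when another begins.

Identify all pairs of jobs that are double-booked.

Sorted by start: SLOT1, SLOT4, SLOT2, SLOT3, SLOT5, SLOT6, SLOT7.
SLOT4 starts exactly when SLOT1 ends (back-to-back, no overlap), so SLOT1 has no further overlaps.
SLOT2 starts after SLOT4 ends, so SLOT4 has no further overlaps.
SLOT3 starts after SLOT2 ends, so SLOT2 has no further overlaps.
SLOT5 starts after SLOT3 ends, so SLOT3 has no further overlaps.
SLOT6 starts after SLOT5 ends, so SLOT5 has no further overlaps.
SLOT7 starts after SLOT6 ends.

no conflicts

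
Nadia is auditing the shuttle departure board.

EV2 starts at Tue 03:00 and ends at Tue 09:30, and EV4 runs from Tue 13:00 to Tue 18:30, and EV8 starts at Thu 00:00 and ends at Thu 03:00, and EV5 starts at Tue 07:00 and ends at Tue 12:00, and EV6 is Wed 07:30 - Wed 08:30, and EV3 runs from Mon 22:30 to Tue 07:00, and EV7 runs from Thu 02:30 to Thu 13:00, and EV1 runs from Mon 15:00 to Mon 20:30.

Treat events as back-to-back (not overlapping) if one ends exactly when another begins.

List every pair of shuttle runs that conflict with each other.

Two intervals overlap when each starts before the other ends.
Sorted by start: EV1, EV3, EV2, EV5, EV4, EV6, EV8, EV7.
EV3 starts after EV1 ends; EV1 is clear from here.
EV2 starts before EV3 ends → EV3 and EV2 overlap.
EV5 starts exactly when EV3 ends (back-to-back, no overlap); EV3 is clear from here.
EV5 starts before EV2 ends → EV2 and EV5 overlap.
EV4 starts after EV2 ends; EV2 is clear from here.
EV4 starts after EV5 ends; EV5 is clear from here.
EV6 starts after EV4 ends; EV4 is clear from here.
EV8 starts after EV6 ends; EV6 is clear from here.
EV7 starts before EV8 ends → EV8 and EV7 overlap.

EV2 & EV3, EV2 & EV5, EV7 & EV8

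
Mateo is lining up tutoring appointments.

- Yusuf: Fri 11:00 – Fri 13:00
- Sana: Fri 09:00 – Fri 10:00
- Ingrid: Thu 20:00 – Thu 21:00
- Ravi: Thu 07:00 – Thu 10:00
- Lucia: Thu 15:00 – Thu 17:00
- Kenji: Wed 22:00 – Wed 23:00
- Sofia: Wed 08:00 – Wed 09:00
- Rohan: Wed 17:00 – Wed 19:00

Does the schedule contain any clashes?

No

Sorted by start: Sofia, Rohan, Kenji, Ravi, Lucia, Ingrid, Sana, Yusuf.
Rohan starts after Sofia ends, so Sofia has no further overlaps.
Kenji starts after Rohan ends, so Rohan has no further overlaps.
Ravi starts after Kenji ends, so Kenji has no further overlaps.
Lucia starts after Ravi ends, so Ravi has no further overlaps.
Ingrid starts after Lucia ends, so Lucia has no further overlaps.
Sana starts after Ingrid ends, so Ingrid has no further overlaps.
Yusuf starts after Sana ends.
Every pair is clear; the schedule has no overlaps.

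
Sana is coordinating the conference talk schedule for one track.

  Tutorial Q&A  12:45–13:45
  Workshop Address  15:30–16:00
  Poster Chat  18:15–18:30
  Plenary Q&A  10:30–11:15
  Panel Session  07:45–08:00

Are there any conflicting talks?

No

Check each pair: they overlap iff neither finishes before the other starts.
Sorted by start: Panel Session, Plenary Q&A, Tutorial Q&A, Workshop Address, Poster Chat.
Plenary Q&A starts after Panel Session ends, so Panel Session has no further overlaps.
Tutorial Q&A starts after Plenary Q&A ends, so Plenary Q&A has no further overlaps.
Workshop Address starts after Tutorial Q&A ends, so Tutorial Q&A has no further overlaps.
Poster Chat starts after Workshop Address ends.
Every pair is clear; the schedule has no overlaps.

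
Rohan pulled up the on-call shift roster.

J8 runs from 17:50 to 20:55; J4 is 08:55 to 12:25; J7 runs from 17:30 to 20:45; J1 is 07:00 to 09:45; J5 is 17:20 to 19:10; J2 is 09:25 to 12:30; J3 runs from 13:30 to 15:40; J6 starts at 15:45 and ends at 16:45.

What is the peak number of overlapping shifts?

3

Sort all start/end points and keep a running count:
07:00 start J1 → 1
08:55 start J4 → 2
09:25 start J2 → 3
09:45 end J1 → 2
12:25 end J4 → 1
12:30 end J2 → 0
13:30 start J3 → 1
15:40 end J3 → 0
15:45 start J6 → 1
16:45 end J6 → 0
17:20 start J5 → 1
17:30 start J7 → 2
17:50 start J8 → 3
19:10 end J5 → 2
20:45 end J7 → 1
20:55 end J8 → 0
Peak is 3, at 09:25 (J1, J2, J4).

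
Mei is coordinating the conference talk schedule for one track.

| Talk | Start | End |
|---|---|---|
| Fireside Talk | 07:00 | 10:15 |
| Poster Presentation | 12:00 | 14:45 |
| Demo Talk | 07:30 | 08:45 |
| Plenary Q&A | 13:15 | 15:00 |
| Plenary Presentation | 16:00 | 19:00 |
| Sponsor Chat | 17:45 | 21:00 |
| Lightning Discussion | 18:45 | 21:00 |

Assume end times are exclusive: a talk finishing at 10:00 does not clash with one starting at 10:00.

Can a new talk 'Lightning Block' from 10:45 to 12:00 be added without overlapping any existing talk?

Fireside Talk: ends 10:15 at or before Lightning Block starts 10:45 → clear.
Demo Talk: ends 08:45 at or before Lightning Block starts 10:45 → clear.
Poster Presentation: starts 12:00 at or after Lightning Block ends 12:00 → clear.
Plenary Q&A: starts 13:15 at or after Lightning Block ends 12:00 → clear.
Plenary Presentation: starts 16:00 at or after Lightning Block ends 12:00 → clear.
Sponsor Chat: starts 17:45 at or after Lightning Block ends 12:00 → clear.
Lightning Discussion: starts 18:45 at or after Lightning Block ends 12:00 → clear.

Yes — the slot is free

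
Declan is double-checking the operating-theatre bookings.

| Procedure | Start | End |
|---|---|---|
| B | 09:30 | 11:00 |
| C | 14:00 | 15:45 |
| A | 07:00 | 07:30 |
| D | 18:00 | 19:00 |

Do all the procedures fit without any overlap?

Sorted by start: A, B, C, D.
B starts after A ends — done with A.
C starts after B ends — done with B.
D starts after C ends.
Every pair is clear; the schedule has no overlaps.

Yes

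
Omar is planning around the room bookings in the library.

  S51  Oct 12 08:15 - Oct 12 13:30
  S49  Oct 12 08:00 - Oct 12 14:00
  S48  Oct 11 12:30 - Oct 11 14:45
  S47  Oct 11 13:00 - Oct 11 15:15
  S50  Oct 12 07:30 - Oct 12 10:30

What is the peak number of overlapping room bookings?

Sweep the timeline, counting +1 at each start and −1 at each end (ends before starts at a tie):
Oct 11 12:30 start S48 → 1
Oct 11 13:00 start S47 → 2
Oct 11 14:45 end S48 → 1
Oct 11 15:15 end S47 → 0
Oct 12 07:30 start S50 → 1
Oct 12 08:00 start S49 → 2
Oct 12 08:15 start S51 → 3
Oct 12 10:30 end S50 → 2
Oct 12 13:30 end S51 → 1
Oct 12 14:00 end S49 → 0
Peak is 3, at Oct 12 08:15 (S49, S50, S51).

3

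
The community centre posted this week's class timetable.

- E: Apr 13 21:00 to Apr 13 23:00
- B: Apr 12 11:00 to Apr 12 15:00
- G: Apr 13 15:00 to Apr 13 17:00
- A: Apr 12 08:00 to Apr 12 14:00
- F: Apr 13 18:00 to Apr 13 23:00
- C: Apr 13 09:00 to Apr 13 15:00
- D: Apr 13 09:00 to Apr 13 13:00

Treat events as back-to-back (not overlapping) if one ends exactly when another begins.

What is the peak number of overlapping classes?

2

Sort all start/end points and keep a running count:
Apr 12 08:00 start A → 1
Apr 12 11:00 start B → 2
Apr 12 14:00 end A → 1
Apr 12 15:00 end B → 0
Apr 13 09:00 start C → 1
Apr 13 09:00 start D → 2
Apr 13 13:00 end D → 1
Apr 13 15:00 end C → 0
Apr 13 15:00 start G → 1
Apr 13 17:00 end G → 0
Apr 13 18:00 start F → 1
Apr 13 21:00 start E → 2
Apr 13 23:00 end E → 1
Apr 13 23:00 end F → 0
Peak is 2, at Apr 12 11:00 (A, B).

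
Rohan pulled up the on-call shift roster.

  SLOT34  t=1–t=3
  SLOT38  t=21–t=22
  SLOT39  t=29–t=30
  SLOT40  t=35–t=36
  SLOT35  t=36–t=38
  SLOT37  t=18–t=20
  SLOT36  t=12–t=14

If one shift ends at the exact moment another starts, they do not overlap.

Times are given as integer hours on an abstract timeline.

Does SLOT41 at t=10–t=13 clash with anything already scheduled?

Yes — it overlaps SLOT36

SLOT34: ends t=3 at or before SLOT41 starts t=10 → clear.
SLOT36: starts t=12 before SLOT41 ends t=13, and ends t=14 after SLOT41 starts t=10 → overlap.
SLOT37: starts t=18 at or after SLOT41 ends t=13 → clear.
SLOT38: starts t=21 at or after SLOT41 ends t=13 → clear.
SLOT39: starts t=29 at or after SLOT41 ends t=13 → clear.
SLOT40: starts t=35 at or after SLOT41 ends t=13 → clear.
SLOT35: starts t=36 at or after SLOT41 ends t=13 → clear.
SLOT41 overlaps SLOT36.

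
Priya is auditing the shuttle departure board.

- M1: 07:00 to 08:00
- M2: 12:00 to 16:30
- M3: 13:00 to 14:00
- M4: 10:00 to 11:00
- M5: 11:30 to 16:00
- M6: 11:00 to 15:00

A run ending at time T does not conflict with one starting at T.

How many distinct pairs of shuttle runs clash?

Sorted by start: M1, M4, M6, M5, M2, M3.
M4 starts after M1 ends, so M1 has no further overlaps.
M6 starts exactly when M4 ends (back-to-back, no overlap), so M4 has no further overlaps.
M5 starts before M6 ends → M6 and M5 overlap.
M2 starts before M6 ends → M6 and M2 overlap.
M3 starts before M6 ends → M6 and M3 overlap.
M2 starts before M5 ends → M5 and M2 overlap.
M3 starts before M5 ends → M5 and M3 overlap.
M3 starts before M2 ends → M2 and M3 overlap.
Overlapping pairs: M2 & M3, M2 & M5, M2 & M6, M3 & M5, M3 & M6, M5 & M6 — 6 in total.

6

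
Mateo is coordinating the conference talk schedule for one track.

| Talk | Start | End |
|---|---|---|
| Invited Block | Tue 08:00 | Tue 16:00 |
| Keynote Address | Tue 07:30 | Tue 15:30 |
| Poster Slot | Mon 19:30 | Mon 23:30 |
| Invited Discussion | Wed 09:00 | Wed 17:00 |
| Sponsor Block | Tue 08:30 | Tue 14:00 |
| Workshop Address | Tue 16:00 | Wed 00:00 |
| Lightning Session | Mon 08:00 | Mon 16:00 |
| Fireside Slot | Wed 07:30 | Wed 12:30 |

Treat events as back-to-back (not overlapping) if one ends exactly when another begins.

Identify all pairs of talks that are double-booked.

Fireside Slot & Invited Discussion, Invited Block & Keynote Address, Invited Block & Sponsor Block, Keynote Address & Sponsor Block

Sorted by start: Lightning Session, Poster Slot, Keynote Address, Invited Block, Sponsor Block, Workshop Address, Fireside Slot, Invited Discussion.
Poster Slot starts after Lightning Session ends, so Lightning Session has no further overlaps.
Keynote Address starts after Poster Slot ends, so Poster Slot has no further overlaps.
Invited Block starts before Keynote Address ends → Keynote Address and Invited Block overlap.
Sponsor Block starts before Keynote Address ends → Keynote Address and Sponsor Block overlap.
Workshop Address starts after Keynote Address ends, so Keynote Address has no further overlaps.
Sponsor Block starts before Invited Block ends → Invited Block and Sponsor Block overlap.
Workshop Address starts exactly when Invited Block ends (back-to-back, no overlap), so Invited Block has no further overlaps.
Workshop Address starts after Sponsor Block ends, so Sponsor Block has no further overlaps.
Fireside Slot starts after Workshop Address ends, so Workshop Address has no further overlaps.
Invited Discussion starts before Fireside Slot ends → Fireside Slot and Invited Discussion overlap.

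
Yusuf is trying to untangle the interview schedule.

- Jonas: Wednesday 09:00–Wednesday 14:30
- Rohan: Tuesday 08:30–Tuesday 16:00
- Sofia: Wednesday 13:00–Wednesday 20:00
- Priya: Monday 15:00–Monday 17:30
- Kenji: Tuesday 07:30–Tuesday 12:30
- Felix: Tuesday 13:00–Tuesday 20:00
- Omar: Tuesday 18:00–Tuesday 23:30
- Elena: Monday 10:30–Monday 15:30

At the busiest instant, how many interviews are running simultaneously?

Sort all start/end points and keep a running count:
Monday 10:30 start Elena → 1
Monday 15:00 start Priya → 2
Monday 15:30 end Elena → 1
Monday 17:30 end Priya → 0
Tuesday 07:30 start Kenji → 1
Tuesday 08:30 start Rohan → 2
Tuesday 12:30 end Kenji → 1
Tuesday 13:00 start Felix → 2
Tuesday 16:00 end Rohan → 1
Tuesday 18:00 start Omar → 2
Tuesday 20:00 end Felix → 1
Tuesday 23:30 end Omar → 0
Wednesday 09:00 start Jonas → 1
Wednesday 13:00 start Sofia → 2
Wednesday 14:30 end Jonas → 1
Wednesday 20:00 end Sofia → 0
Peak is 2, at Monday 15:00 (Elena, Priya).

2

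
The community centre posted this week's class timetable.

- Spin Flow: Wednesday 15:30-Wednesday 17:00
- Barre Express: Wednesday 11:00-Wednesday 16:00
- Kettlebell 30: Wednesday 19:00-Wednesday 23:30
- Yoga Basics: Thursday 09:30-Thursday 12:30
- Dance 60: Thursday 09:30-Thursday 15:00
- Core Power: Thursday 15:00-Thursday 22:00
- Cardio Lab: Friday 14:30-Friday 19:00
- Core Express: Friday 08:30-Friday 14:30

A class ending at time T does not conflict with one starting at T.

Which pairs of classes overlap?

Sorted by start: Barre Express, Spin Flow, Kettlebell 30, Yoga Basics, Dance 60, Core Power, Core Express, Cardio Lab.
Spin Flow starts before Barre Express ends → Barre Express and Spin Flow overlap.
Kettlebell 30 starts after Barre Express ends, so Barre Express has no further overlaps.
Kettlebell 30 starts after Spin Flow ends, so Spin Flow has no further overlaps.
Yoga Basics starts after Kettlebell 30 ends, so Kettlebell 30 has no further overlaps.
Dance 60 starts before Yoga Basics ends → Yoga Basics and Dance 60 overlap.
Core Power starts after Yoga Basics ends, so Yoga Basics has no further overlaps.
Core Power starts exactly when Dance 60 ends (back-to-back, no overlap), so Dance 60 has no further overlaps.
Core Express starts after Core Power ends, so Core Power has no further overlaps.
Cardio Lab starts exactly when Core Express ends (back-to-back, no overlap).

Barre Express & Spin Flow, Dance 60 & Yoga Basics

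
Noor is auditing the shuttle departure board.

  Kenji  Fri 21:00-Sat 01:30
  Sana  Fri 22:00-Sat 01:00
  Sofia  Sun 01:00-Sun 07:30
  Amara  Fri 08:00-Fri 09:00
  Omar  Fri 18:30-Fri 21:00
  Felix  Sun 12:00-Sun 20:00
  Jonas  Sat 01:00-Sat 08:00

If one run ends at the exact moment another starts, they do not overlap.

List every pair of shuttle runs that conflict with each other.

Sorted by start: Amara, Omar, Kenji, Sana, Jonas, Sofia, Felix.
Omar starts after Amara ends, so nothing later overlaps Amara either.
Kenji starts exactly when Omar ends (back-to-back, no overlap), so nothing later overlaps Omar either.
Sana starts before Kenji ends → Kenji and Sana overlap.
Jonas starts before Kenji ends → Kenji and Jonas overlap.
Sofia starts after Kenji ends, so nothing later overlaps Kenji either.
Jonas starts exactly when Sana ends (back-to-back, no overlap), so nothing later overlaps Sana either.
Sofia starts after Jonas ends, so nothing later overlaps Jonas either.
Felix starts after Sofia ends.

Jonas & Kenji, Kenji & Sana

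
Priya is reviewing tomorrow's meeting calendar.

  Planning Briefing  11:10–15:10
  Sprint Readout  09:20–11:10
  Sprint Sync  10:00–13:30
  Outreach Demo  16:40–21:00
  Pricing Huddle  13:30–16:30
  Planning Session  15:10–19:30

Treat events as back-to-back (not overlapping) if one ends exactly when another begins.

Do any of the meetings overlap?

Yes

Check each pair: they overlap iff neither finishes before the other starts.
Sorted by start: Sprint Readout, Sprint Sync, Planning Briefing, Pricing Huddle, Planning Session, Outreach Demo.
Sprint Sync starts before Sprint Readout ends → Sprint Readout and Sprint Sync overlap.
That's a conflict, so the schedule is not conflict-free.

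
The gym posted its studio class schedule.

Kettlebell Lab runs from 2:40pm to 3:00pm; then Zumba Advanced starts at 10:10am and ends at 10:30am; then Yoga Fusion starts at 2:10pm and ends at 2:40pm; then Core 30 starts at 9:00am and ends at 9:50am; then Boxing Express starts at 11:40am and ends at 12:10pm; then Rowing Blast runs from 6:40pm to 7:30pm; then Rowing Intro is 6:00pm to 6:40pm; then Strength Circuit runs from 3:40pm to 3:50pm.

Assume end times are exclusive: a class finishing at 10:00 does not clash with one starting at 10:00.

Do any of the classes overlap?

Sorted by start: Core 30, Zumba Advanced, Boxing Express, Yoga Fusion, Kettlebell Lab, Strength Circuit, Rowing Intro, Rowing Blast.
Zumba Advanced starts after Core 30 ends, so nothing later overlaps Core 30 either.
Boxing Express starts after Zumba Advanced ends, so nothing later overlaps Zumba Advanced either.
Yoga Fusion starts after Boxing Express ends, so nothing later overlaps Boxing Express either.
Kettlebell Lab starts exactly when Yoga Fusion ends (back-to-back, no overlap), so nothing later overlaps Yoga Fusion either.
Strength Circuit starts after Kettlebell Lab ends, so nothing later overlaps Kettlebell Lab either.
Rowing Intro starts after Strength Circuit ends, so nothing later overlaps Strength Circuit either.
Rowing Blast starts exactly when Rowing Intro ends (back-to-back, no overlap).
Every pair is clear; the schedule has no overlaps.

No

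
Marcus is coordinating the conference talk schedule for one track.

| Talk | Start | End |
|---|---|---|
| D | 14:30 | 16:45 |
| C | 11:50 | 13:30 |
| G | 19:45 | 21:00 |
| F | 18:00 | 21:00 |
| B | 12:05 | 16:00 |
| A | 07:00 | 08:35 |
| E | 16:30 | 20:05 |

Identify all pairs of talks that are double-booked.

B & C, B & D, D & E, E & F, E & G, F & G

Two intervals overlap when each starts before the other ends.
Sorted by start: A, C, B, D, E, F, G.
C starts after A ends — done with A.
B starts before C ends → C and B overlap.
D starts after C ends — done with C.
D starts before B ends → B and D overlap.
E starts after B ends — done with B.
E starts before D ends → D and E overlap.
F starts after D ends — done with D.
F starts before E ends → E and F overlap.
G starts before E ends → E and G overlap.
G starts before F ends → F and G overlap.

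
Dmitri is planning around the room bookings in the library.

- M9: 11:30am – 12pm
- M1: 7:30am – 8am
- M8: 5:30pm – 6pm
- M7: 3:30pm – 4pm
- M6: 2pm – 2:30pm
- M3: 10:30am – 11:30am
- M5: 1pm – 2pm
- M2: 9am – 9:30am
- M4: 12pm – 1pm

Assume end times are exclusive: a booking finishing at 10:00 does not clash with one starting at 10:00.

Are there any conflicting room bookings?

Two intervals overlap when each starts before the other ends.
Sorted by start: M1, M2, M3, M9, M4, M5, M6, M7, M8.
M2 starts after M1 ends — done with M1.
M3 starts after M2 ends — done with M2.
M9 starts exactly when M3 ends (back-to-back, no overlap) — done with M3.
M4 starts exactly when M9 ends (back-to-back, no overlap) — done with M9.
M5 starts exactly when M4 ends (back-to-back, no overlap) — done with M4.
M6 starts exactly when M5 ends (back-to-back, no overlap) — done with M5.
M7 starts after M6 ends — done with M6.
M8 starts after M7 ends.
Every pair is clear; the schedule has no overlaps.

No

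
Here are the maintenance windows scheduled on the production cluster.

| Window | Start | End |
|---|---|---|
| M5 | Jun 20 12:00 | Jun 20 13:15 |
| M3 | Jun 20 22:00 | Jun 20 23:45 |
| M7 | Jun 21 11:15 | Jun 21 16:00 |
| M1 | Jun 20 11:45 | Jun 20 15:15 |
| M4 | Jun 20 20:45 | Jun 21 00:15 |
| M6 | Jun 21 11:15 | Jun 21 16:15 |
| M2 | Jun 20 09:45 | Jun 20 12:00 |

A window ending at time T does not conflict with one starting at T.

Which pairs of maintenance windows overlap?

M1 & M2, M1 & M5, M3 & M4, M6 & M7

Sorted by start: M2, M1, M5, M4, M3, M6, M7.
M1 starts before M2 ends → M2 and M1 overlap.
M5 starts exactly when M2 ends (back-to-back, no overlap); M2 is clear from here.
M5 starts before M1 ends → M1 and M5 overlap.
M4 starts after M1 ends; M1 is clear from here.
M4 starts after M5 ends; M5 is clear from here.
M3 starts before M4 ends → M4 and M3 overlap.
M6 starts after M4 ends; M4 is clear from here.
M6 starts after M3 ends; M3 is clear from here.
M7 starts before M6 ends → M6 and M7 overlap.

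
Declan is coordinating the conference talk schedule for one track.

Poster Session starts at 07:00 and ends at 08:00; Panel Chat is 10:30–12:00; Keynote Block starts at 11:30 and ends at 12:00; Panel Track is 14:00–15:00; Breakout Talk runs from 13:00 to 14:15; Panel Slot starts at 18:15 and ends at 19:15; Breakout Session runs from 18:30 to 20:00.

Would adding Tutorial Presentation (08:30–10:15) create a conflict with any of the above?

Poster Session: ends 08:00 at or before Tutorial Presentation starts 08:30 → clear.
Panel Chat: starts 10:30 at or after Tutorial Presentation ends 10:15 → clear.
Keynote Block: starts 11:30 at or after Tutorial Presentation ends 10:15 → clear.
Breakout Talk: starts 13:00 at or after Tutorial Presentation ends 10:15 → clear.
Panel Track: starts 14:00 at or after Tutorial Presentation ends 10:15 → clear.
Panel Slot: starts 18:15 at or after Tutorial Presentation ends 10:15 → clear.
Breakout Session: starts 18:30 at or after Tutorial Presentation ends 10:15 → clear.

No — it doesn't clash with anything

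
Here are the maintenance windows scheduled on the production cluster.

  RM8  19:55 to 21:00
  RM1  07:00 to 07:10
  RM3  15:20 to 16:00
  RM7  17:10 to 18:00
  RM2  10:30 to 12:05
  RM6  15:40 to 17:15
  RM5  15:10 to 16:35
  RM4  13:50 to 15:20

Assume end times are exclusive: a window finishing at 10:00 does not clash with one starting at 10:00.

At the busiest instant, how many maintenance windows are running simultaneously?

Sweep the timeline, counting +1 at each start and −1 at each end (ends before starts at a tie):
07:00 start RM1 → 1
07:10 end RM1 → 0
10:30 start RM2 → 1
12:05 end RM2 → 0
13:50 start RM4 → 1
15:10 start RM5 → 2
15:20 end RM4 → 1
15:20 start RM3 → 2
15:40 start RM6 → 3
16:00 end RM3 → 2
16:35 end RM5 → 1
17:10 start RM7 → 2
17:15 end RM6 → 1
18:00 end RM7 → 0
19:55 start RM8 → 1
21:00 end RM8 → 0
Peak is 3, at 15:40 (RM3, RM5, RM6).

3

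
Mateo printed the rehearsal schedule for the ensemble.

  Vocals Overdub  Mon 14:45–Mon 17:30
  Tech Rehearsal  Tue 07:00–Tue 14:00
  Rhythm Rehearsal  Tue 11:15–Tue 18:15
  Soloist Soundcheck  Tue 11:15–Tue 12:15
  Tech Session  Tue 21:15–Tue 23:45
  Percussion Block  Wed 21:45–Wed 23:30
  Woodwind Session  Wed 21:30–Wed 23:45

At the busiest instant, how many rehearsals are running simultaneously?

3

Sort all start/end points and keep a running count:
Mon 14:45 start Vocals Overdub → 1
Mon 17:30 end Vocals Overdub → 0
Tue 07:00 start Tech Rehearsal → 1
Tue 11:15 start Rhythm Rehearsal → 2
Tue 11:15 start Soloist Soundcheck → 3
Tue 12:15 end Soloist Soundcheck → 2
Tue 14:00 end Tech Rehearsal → 1
Tue 18:15 end Rhythm Rehearsal → 0
Tue 21:15 start Tech Session → 1
Tue 23:45 end Tech Session → 0
Wed 21:30 start Woodwind Session → 1
Wed 21:45 start Percussion Block → 2
Wed 23:30 end Percussion Block → 1
Wed 23:45 end Woodwind Session → 0
Peak is 3, at Tue 11:15 (Rhythm Rehearsal, Soloist Soundcheck, Tech Rehearsal).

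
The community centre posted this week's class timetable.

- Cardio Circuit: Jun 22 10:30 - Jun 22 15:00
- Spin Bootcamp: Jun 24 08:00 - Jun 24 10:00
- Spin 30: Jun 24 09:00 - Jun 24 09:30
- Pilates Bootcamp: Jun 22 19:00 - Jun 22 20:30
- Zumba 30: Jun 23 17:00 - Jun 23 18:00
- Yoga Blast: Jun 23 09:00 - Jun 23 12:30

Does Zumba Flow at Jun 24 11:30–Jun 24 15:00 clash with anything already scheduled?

No — it doesn't clash with anything

Cardio Circuit: ends Jun 22 15:00 at or before Zumba Flow starts Jun 24 11:30 → clear.
Pilates Bootcamp: ends Jun 22 20:30 at or before Zumba Flow starts Jun 24 11:30 → clear.
Yoga Blast: ends Jun 23 12:30 at or before Zumba Flow starts Jun 24 11:30 → clear.
Zumba 30: ends Jun 23 18:00 at or before Zumba Flow starts Jun 24 11:30 → clear.
Spin Bootcamp: ends Jun 24 10:00 at or before Zumba Flow starts Jun 24 11:30 → clear.
Spin 30: ends Jun 24 09:30 at or before Zumba Flow starts Jun 24 11:30 → clear.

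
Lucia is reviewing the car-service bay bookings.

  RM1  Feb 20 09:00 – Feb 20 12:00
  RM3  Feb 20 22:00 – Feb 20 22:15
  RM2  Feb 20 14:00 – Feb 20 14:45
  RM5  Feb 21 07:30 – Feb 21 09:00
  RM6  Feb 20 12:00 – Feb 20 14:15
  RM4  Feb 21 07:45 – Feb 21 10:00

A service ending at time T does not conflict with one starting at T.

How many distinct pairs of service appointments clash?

2

Sorted by start: RM1, RM6, RM2, RM3, RM5, RM4.
RM6 starts exactly when RM1 ends (back-to-back, no overlap) — done with RM1.
RM2 starts before RM6 ends → RM6 and RM2 overlap.
RM3 starts after RM6 ends — done with RM6.
RM3 starts after RM2 ends — done with RM2.
RM5 starts after RM3 ends — done with RM3.
RM4 starts before RM5 ends → RM5 and RM4 overlap.
Overlapping pairs: RM2 & RM6, RM4 & RM5 — 2 in total.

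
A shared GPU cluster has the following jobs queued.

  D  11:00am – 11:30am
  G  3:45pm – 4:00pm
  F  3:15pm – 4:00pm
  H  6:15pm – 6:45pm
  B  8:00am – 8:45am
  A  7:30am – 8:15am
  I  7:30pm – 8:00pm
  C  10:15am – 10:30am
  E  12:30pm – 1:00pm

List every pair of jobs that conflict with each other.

Check each pair: they overlap iff neither finishes before the other starts.
Sorted by start: A, B, C, D, E, F, G, H, I.
B starts before A ends → A and B overlap.
C starts after A ends — done with A.
C starts after B ends — done with B.
D starts after C ends — done with C.
E starts after D ends — done with D.
F starts after E ends — done with E.
G starts before F ends → F and G overlap.
H starts after F ends — done with F.
H starts after G ends — done with G.
I starts after H ends.

A & B, F & G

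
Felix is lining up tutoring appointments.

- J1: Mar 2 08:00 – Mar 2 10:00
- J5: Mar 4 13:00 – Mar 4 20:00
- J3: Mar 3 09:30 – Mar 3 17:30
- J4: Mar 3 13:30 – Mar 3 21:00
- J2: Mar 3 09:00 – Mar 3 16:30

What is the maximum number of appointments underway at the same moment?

3

Sort all start/end points and keep a running count:
Mar 2 08:00 start J1 → 1
Mar 2 10:00 end J1 → 0
Mar 3 09:00 start J2 → 1
Mar 3 09:30 start J3 → 2
Mar 3 13:30 start J4 → 3
Mar 3 16:30 end J2 → 2
Mar 3 17:30 end J3 → 1
Mar 3 21:00 end J4 → 0
Mar 4 13:00 start J5 → 1
Mar 4 20:00 end J5 → 0
Peak is 3, at Mar 3 13:30 (J2, J3, J4).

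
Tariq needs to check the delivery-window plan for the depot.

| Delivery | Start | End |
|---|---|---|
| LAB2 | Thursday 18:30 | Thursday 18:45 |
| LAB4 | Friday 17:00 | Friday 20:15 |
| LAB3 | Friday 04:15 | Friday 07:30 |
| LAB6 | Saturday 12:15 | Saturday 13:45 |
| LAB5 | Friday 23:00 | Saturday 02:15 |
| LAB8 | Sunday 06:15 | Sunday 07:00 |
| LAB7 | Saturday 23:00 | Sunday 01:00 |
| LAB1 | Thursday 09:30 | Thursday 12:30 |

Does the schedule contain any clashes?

Sorted by start: LAB1, LAB2, LAB3, LAB4, LAB5, LAB6, LAB7, LAB8.
LAB2 starts after LAB1 ends, so LAB1 has no further overlaps.
LAB3 starts after LAB2 ends, so LAB2 has no further overlaps.
LAB4 starts after LAB3 ends, so LAB3 has no further overlaps.
LAB5 starts after LAB4 ends, so LAB4 has no further overlaps.
LAB6 starts after LAB5 ends, so LAB5 has no further overlaps.
LAB7 starts after LAB6 ends, so LAB6 has no further overlaps.
LAB8 starts after LAB7 ends.
Every pair is clear; the schedule has no overlaps.

No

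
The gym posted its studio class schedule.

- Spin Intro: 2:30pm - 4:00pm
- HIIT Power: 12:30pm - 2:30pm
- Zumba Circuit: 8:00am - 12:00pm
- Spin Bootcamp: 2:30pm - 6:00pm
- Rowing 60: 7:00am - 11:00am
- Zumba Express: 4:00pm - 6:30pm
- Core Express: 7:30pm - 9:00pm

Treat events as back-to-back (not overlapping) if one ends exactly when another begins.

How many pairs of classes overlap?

Check each pair: they overlap iff neither finishes before the other starts.
Sorted by start: Rowing 60, Zumba Circuit, HIIT Power, Spin Intro, Spin Bootcamp, Zumba Express, Core Express.
Zumba Circuit starts before Rowing 60 ends → Rowing 60 and Zumba Circuit overlap.
HIIT Power starts after Rowing 60 ends, so Rowing 60 has no further overlaps.
HIIT Power starts after Zumba Circuit ends, so Zumba Circuit has no further overlaps.
Spin Intro starts exactly when HIIT Power ends (back-to-back, no overlap), so HIIT Power has no further overlaps.
Spin Bootcamp starts before Spin Intro ends → Spin Intro and Spin Bootcamp overlap.
Zumba Express starts exactly when Spin Intro ends (back-to-back, no overlap), so Spin Intro has no further overlaps.
Zumba Express starts before Spin Bootcamp ends → Spin Bootcamp and Zumba Express overlap.
Core Express starts after Spin Bootcamp ends.
Core Express starts after Zumba Express ends.
Overlapping pairs: Rowing 60 & Zumba Circuit, Spin Bootcamp & Spin Intro, Spin Bootcamp & Zumba Express — 3 in total.

3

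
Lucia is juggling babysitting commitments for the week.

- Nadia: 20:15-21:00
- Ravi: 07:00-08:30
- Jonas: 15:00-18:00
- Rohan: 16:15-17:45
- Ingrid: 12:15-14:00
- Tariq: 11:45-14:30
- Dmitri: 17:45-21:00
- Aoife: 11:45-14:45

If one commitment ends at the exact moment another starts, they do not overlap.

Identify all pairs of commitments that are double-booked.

Aoife & Ingrid, Aoife & Tariq, Dmitri & Jonas, Dmitri & Nadia, Ingrid & Tariq, Jonas & Rohan

Sorted by start: Ravi, Aoife, Tariq, Ingrid, Jonas, Rohan, Dmitri, Nadia.
Aoife starts after Ravi ends — done with Ravi.
Tariq starts before Aoife ends → Aoife and Tariq overlap.
Ingrid starts before Aoife ends → Aoife and Ingrid overlap.
Jonas starts after Aoife ends — done with Aoife.
Ingrid starts before Tariq ends → Tariq and Ingrid overlap.
Jonas starts after Tariq ends — done with Tariq.
Jonas starts after Ingrid ends — done with Ingrid.
Rohan starts before Jonas ends → Jonas and Rohan overlap.
Dmitri starts before Jonas ends → Jonas and Dmitri overlap.
Nadia starts after Jonas ends.
Dmitri starts exactly when Rohan ends (back-to-back, no overlap) — done with Rohan.
Nadia starts before Dmitri ends → Dmitri and Nadia overlap.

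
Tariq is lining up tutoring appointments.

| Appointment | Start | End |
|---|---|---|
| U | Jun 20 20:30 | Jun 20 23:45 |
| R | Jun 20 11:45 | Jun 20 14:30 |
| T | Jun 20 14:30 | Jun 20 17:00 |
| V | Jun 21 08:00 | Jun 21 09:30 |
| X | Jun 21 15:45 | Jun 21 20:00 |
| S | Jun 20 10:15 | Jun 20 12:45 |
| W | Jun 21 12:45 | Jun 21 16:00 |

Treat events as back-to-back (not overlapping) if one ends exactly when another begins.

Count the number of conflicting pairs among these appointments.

Sorted by start: S, R, T, U, V, W, X.
R starts before S ends → S and R overlap.
T starts after S ends, so S has no further overlaps.
T starts exactly when R ends (back-to-back, no overlap), so R has no further overlaps.
U starts after T ends, so T has no further overlaps.
V starts after U ends, so U has no further overlaps.
W starts after V ends, so V has no further overlaps.
X starts before W ends → W and X overlap.
Overlapping pairs: R & S, W & X — 2 in total.

2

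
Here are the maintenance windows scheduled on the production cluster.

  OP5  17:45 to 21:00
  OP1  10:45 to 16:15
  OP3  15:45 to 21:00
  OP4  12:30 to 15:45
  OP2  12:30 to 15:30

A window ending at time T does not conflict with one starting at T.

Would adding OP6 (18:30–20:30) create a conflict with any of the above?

Yes — it overlaps OP3, OP5

OP1: ends 16:15 at or before OP6 starts 18:30 → clear.
OP2: ends 15:30 at or before OP6 starts 18:30 → clear.
OP4: ends 15:45 at or before OP6 starts 18:30 → clear.
OP3: starts 15:45 before OP6 ends 20:30, and ends 21:00 after OP6 starts 18:30 → overlap.
OP5: starts 17:45 before OP6 ends 20:30, and ends 21:00 after OP6 starts 18:30 → overlap.
OP6 overlaps OP3, OP5.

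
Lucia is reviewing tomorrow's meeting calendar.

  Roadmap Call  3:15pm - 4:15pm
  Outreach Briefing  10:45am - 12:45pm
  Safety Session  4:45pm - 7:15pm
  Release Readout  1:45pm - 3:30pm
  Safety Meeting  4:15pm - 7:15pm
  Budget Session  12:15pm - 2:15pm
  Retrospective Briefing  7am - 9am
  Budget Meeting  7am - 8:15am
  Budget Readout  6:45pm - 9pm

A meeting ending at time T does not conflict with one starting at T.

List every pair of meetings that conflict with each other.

Sorted by start: Budget Meeting, Retrospective Briefing, Outreach Briefing, Budget Session, Release Readout, Roadmap Call, Safety Meeting, Safety Session, Budget Readout.
Retrospective Briefing starts before Budget Meeting ends → Budget Meeting and Retrospective Briefing overlap.
Outreach Briefing starts after Budget Meeting ends, so nothing later overlaps Budget Meeting either.
Outreach Briefing starts after Retrospective Briefing ends, so nothing later overlaps Retrospective Briefing either.
Budget Session starts before Outreach Briefing ends → Outreach Briefing and Budget Session overlap.
Release Readout starts after Outreach Briefing ends, so nothing later overlaps Outreach Briefing either.
Release Readout starts before Budget Session ends → Budget Session and Release Readout overlap.
Roadmap Call starts after Budget Session ends, so nothing later overlaps Budget Session either.
Roadmap Call starts before Release Readout ends → Release Readout and Roadmap Call overlap.
Safety Meeting starts after Release Readout ends, so nothing later overlaps Release Readout either.
Safety Meeting starts exactly when Roadmap Call ends (back-to-back, no overlap), so nothing later overlaps Roadmap Call either.
Safety Session starts before Safety Meeting ends → Safety Meeting and Safety Session overlap.
Budget Readout starts before Safety Meeting ends → Safety Meeting and Budget Readout overlap.
Budget Readout starts before Safety Session ends → Safety Session and Budget Readout overlap.

Budget Meeting & Retrospective Briefing, Budget Readout & Safety Meeting, Budget Readout & Safety Session, Budget Session & Outreach Briefing, Budget Session & Release Readout, Release Readout & Roadmap Call, Safety Meeting & Safety Session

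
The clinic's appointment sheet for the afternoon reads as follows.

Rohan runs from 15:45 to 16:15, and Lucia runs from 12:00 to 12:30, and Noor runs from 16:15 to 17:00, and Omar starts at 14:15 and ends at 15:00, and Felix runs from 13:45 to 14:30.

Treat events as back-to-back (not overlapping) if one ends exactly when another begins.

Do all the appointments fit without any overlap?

No

Sorted by start: Lucia, Felix, Omar, Rohan, Noor.
Felix starts after Lucia ends — done with Lucia.
Omar starts before Felix ends → Felix and Omar overlap.
That's a conflict, so the schedule is not conflict-free.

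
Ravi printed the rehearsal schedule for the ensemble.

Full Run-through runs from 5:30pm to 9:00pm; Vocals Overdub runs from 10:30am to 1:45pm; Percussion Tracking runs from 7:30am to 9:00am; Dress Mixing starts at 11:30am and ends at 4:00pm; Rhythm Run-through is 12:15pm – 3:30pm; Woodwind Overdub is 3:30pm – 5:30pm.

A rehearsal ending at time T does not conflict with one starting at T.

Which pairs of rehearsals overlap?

Two intervals overlap when each starts before the other ends.
Sorted by start: Percussion Tracking, Vocals Overdub, Dress Mixing, Rhythm Run-through, Woodwind Overdub, Full Run-through.
Vocals Overdub starts after Percussion Tracking ends — done with Percussion Tracking.
Dress Mixing starts before Vocals Overdub ends → Vocals Overdub and Dress Mixing overlap.
Rhythm Run-through starts before Vocals Overdub ends → Vocals Overdub and Rhythm Run-through overlap.
Woodwind Overdub starts after Vocals Overdub ends — done with Vocals Overdub.
Rhythm Run-through starts before Dress Mixing ends → Dress Mixing and Rhythm Run-through overlap.
Woodwind Overdub starts before Dress Mixing ends → Dress Mixing and Woodwind Overdub overlap.
Full Run-through starts after Dress Mixing ends.
Woodwind Overdub starts exactly when Rhythm Run-through ends (back-to-back, no overlap) — done with Rhythm Run-through.
Full Run-through starts exactly when Woodwind Overdub ends (back-to-back, no overlap).

Dress Mixing & Rhythm Run-through, Dress Mixing & Vocals Overdub, Dress Mixing & Woodwind Overdub, Rhythm Run-through & Vocals Overdub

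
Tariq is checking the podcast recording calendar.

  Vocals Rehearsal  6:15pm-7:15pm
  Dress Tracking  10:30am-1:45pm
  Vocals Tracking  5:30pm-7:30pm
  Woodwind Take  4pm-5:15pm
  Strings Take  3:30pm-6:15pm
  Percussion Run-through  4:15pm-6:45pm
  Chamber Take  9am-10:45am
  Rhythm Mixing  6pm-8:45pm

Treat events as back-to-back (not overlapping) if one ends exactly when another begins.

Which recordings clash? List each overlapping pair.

Sorted by start: Chamber Take, Dress Tracking, Strings Take, Woodwind Take, Percussion Run-through, Vocals Tracking, Rhythm Mixing, Vocals Rehearsal.
Dress Tracking starts before Chamber Take ends → Chamber Take and Dress Tracking overlap.
Strings Take starts after Chamber Take ends; Chamber Take is clear from here.
Strings Take starts after Dress Tracking ends; Dress Tracking is clear from here.
Woodwind Take starts before Strings Take ends → Strings Take and Woodwind Take overlap.
Percussion Run-through starts before Strings Take ends → Strings Take and Percussion Run-through overlap.
Vocals Tracking starts before Strings Take ends → Strings Take and Vocals Tracking overlap.
Rhythm Mixing starts before Strings Take ends → Strings Take and Rhythm Mixing overlap.
Vocals Rehearsal starts exactly when Strings Take ends (back-to-back, no overlap).
Percussion Run-through starts before Woodwind Take ends → Woodwind Take and Percussion Run-through overlap.
Vocals Tracking starts after Woodwind Take ends; Woodwind Take is clear from here.
Vocals Tracking starts before Percussion Run-through ends → Percussion Run-through and Vocals Tracking overlap.
Rhythm Mixing starts before Percussion Run-through ends → Percussion Run-through and Rhythm Mixing overlap.
Vocals Rehearsal starts before Percussion Run-through ends → Percussion Run-through and Vocals Rehearsal overlap.
Rhythm Mixing starts before Vocals Tracking ends → Vocals Tracking and Rhythm Mixing overlap.
Vocals Rehearsal starts before Vocals Tracking ends → Vocals Tracking and Vocals Rehearsal overlap.
Vocals Rehearsal starts before Rhythm Mixing ends → Rhythm Mixing and Vocals Rehearsal overlap.

Chamber Take & Dress Tracking, Percussion Run-through & Rhythm Mixing, Percussion Run-through & Strings Take, Percussion Run-through & Vocals Rehearsal, Percussion Run-through & Vocals Tracking, Percussion Run-through & Woodwind Take, Rhythm Mixing & Strings Take, Rhythm Mixing & Vocals Rehearsal, Rhythm Mixing & Vocals Tracking, Strings Take & Vocals Tracking, Strings Take & Woodwind Take, Vocals Rehearsal & Vocals Tracking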